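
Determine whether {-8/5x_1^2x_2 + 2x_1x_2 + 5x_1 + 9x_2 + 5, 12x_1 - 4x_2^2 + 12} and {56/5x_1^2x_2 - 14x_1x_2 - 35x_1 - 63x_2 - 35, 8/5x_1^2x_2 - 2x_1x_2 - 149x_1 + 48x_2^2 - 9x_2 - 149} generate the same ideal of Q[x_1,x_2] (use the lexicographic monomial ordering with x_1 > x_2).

For a fixed monomial order, each ideal has a unique reduced Gröbner basis; comparing bases decides equality.
Buchberger on the first generating set:
f_1 = -8/5x_1^2x_2 + 2x_1x_2 + 5x_1 + 9x_2 + 5, LT = x_1^2x_2.
f_2 = 12x_1 - 4x_2^2 + 12, LT = x_1.

S(f_1,f_2): lcm = x_1^2x_2. S = 1/3x_1x_2^3 - 9/4x_1x_2 - 25/8x_1 - 45/8x_2 - 25/8.
  reduce S modulo (f_1, f_2):
  remainder 1/9x_2^5 - 13/12x_2^3 - 25/24x_2^2 - 27/8x_2 ≠ 0; add g_3 = 1/9x_2^5 - 13/12x_2^3 - 25/24x_2^2 - 27/8x_2 to the basis.

The other S-polynomials (S(f_1,g_3), S(f_2,g_3)) all reduce to 0 modulo the current basis, so we have a Gröbner basis.
Inter-reduce: drop elements whose leading term is divisible by another's, tail-reduce, and make monic.
Reduced Gröbner basis: {x_1 - 1/3x_2^2 + 1, x_2^5 - 39/4x_2^3 - 75/8x_2^2 - 243/8x_2}.

Buchberger on the second generating set:
h_1 = 56/5x_1^2x_2 - 14x_1x_2 - 35x_1 - 63x_2 - 35, LT = x_1^2x_2.
h_2 = 8/5x_1^2x_2 - 2x_1x_2 - 149x_1 + 48x_2^2 - 9x_2 - 149, LT = x_1^2x_2.

S(h_1,h_2): lcm = x_1^2x_2. S = 90x_1 - 30x_2^2 + 90.
  reduce S modulo (h_1, h_2):
  remainder 90x_1 - 30x_2^2 + 90 ≠ 0; add k_3 = 90x_1 - 30x_2^2 + 90 to the basis.

S(h_1,k_3): lcm = x_1^2x_2. S = 1/3x_1x_2^3 - 9/4x_1x_2 - 25/8x_1 - 45/8x_2 - 25/8.
  reduce S modulo (h_1, h_2, k_3):
  remainder 1/9x_2^5 - 13/12x_2^3 - 25/24x_2^2 - 27/8x_2 ≠ 0; add k_4 = 1/9x_2^5 - 13/12x_2^3 - 25/24x_2^2 - 27/8x_2 to the basis.

The other S-polynomials (S(h_2,k_3), S(h_1,k_4), S(h_2,k_4), S(k_3,k_4)) all reduce to 0 modulo the current basis, so we have a Gröbner basis.
Inter-reduce: drop elements whose leading term is divisible by another's, tail-reduce, and make monic.
Reduced Gröbner basis: {x_1 - 1/3x_2^2 + 1, x_2^5 - 39/4x_2^3 - 75/8x_2^2 - 243/8x_2}.

The two bases agree; hence the ideals are identical.
The same test decides containment: I ⊆ J iff every generator of I reduces to 0 modulo a Gröbner basis of J.

Yes, the ideals are equal.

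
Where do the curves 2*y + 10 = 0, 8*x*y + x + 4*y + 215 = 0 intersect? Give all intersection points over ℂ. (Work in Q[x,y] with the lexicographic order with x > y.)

Compute a lex Gröbner basis by Buchberger's algorithm.
f_1 = 2*y + 10, LT = y.
f_2 = 8*x*y + x + 4*y + 215, LT = x*y.

S(f_1,f_2): lcm = x*y. S = 39/8*x - 1/2*y - 215/8.
  leading term x: no divisor's leading term divides it; move 39/8*x to the remainder.
  leading term y: subtract (-1/4)·f_1 from -1/2*y - 215/8 → -195/8
  leading term 1: no divisor's leading term divides it; move -195/8 to the remainder.
  remainder 39/8*x - 195/8 ≠ 0; add h_3 = 39/8*x - 195/8 to the basis.

S(f_1,h_3): leading monomials are coprime, so the S-polynomial reduces to 0 (Buchberger's first criterion).
S(f_2,h_3): lcm = x*y. S = 1/8*x + 11/2*y + 215/8.
  leading term x: subtract (1/39)·h_3 from 1/8*x + 11/2*y + 215/8 → 11/2*y + 55/2
  leading term y: subtract (11/4)·f_1 from 11/2*y + 55/2 → 0
  remainder 0.

Every S-polynomial of the final basis reduces to 0, so we have a Gröbner basis.
Inter-reduce: drop elements whose leading term is divisible by another's, tail-reduce, and make monic.
Reduced Gröbner basis: {x - 5, y + 5}.

Since the basis is lex-ordered, y + 5 is univariate in y. Its roots are {-5}. Back-substituting each root into the other basis elements fixes the other coordinates.
  y = -5: the earlier basis element becomes x - 5 = 0, giving x = 5 — point (5, -5).
Check: every point annihilates each of the original generators.

{(5, -5)}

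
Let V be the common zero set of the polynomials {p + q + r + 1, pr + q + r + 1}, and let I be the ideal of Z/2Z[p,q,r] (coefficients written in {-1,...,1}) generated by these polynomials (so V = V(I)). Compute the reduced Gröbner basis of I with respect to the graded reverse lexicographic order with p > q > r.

This is the nonlinear analogue of row-reducing a linear system.

f_1 = p + q + r + 1, LT = p.
f_2 = pr + q + r + 1, LT = pr.

S(f_1,f_2): lcm = pr. S = qr + r^2 + q + 1.
  leading term qr: no divisor's leading term divides it; move qr to the remainder.
  leading term r^2: no divisor's leading term divides it; move r^2 to the remainder.
  leading term q: no divisor's leading term divides it; move q to the remainder.
  leading term 1: no divisor's leading term divides it; move 1 to the remainder.
  remainder qr + r^2 + q + 1 ≠ 0; add g_3 = qr + r^2 + q + 1 to the basis.

The other S-polynomials (S(f_1,g_3), S(f_2,g_3)) all reduce to 0 modulo the current basis, so we have a Gröbner basis.
Inter-reduce: drop elements whose leading term is divisible by another's, tail-reduce, and make monic.

G = {qr + r^2 + q + 1, p + q + r + 1}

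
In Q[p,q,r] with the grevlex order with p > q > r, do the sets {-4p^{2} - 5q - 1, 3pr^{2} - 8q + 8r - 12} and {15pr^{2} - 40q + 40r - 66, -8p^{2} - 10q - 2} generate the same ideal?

No, the ideals differ.

For a fixed monomial order, each ideal has a unique reduced Gröbner basis; comparing bases decides equality.
Buchberger on the first generating set:
f_1 = -4p^{2} - 5q - 1, LT = p^{2}.
f_2 = 3pr^{2} - 8q + 8r - 12, LT = pr^{2}.

S(f_1,f_2): lcm = p^{2}r^{2}. S = \tfrac{5}{4}qr^{2} + \tfrac{8}{3}pq - \tfrac{8}{3}pr + \tfrac{1}{4}r^{2} + 4p.
  reduce S modulo (f_1, f_2):
  remainder \tfrac{5}{4}qr^{2} + \tfrac{8}{3}pq - \tfrac{8}{3}pr + \tfrac{1}{4}r^{2} + 4p ≠ 0; add g_3 = \tfrac{5}{4}qr^{2} + \tfrac{8}{3}pq - \tfrac{8}{3}pr + \tfrac{1}{4}r^{2} + 4p to the basis.

The other S-polynomials (S(f_1,g_3), S(f_2,g_3)) all reduce to 0 modulo the current basis, so we have a Gröbner basis.
Inter-reduce: drop elements whose leading term is divisible by another's, tail-reduce, and make monic.
Reduced Gröbner basis: {pr^{2} - \tfrac{8}{3}q + \tfrac{8}{3}r - 4, qr^{2} + \tfrac{32}{15}pq - \tfrac{32}{15}pr + \tfrac{1}{5}r^{2} + \tfrac{16}{5}p, p^{2} + \tfrac{5}{4}q + \tfrac{1}{4}}.

Buchberger on the second generating set:
h_1 = 15pr^{2} - 40q + 40r - 66, LT = pr^{2}.
h_2 = -8p^{2} - 10q - 2, LT = p^{2}.

S(h_1,h_2): lcm = p^{2}r^{2}. S = -\tfrac{5}{4}qr^{2} - \tfrac{8}{3}pq + \tfrac{8}{3}pr - \tfrac{1}{4}r^{2} - \tfrac{22}{5}p.
  reduce S modulo (h_1, h_2):
  remainder -\tfrac{5}{4}qr^{2} - \tfrac{8}{3}pq + \tfrac{8}{3}pr - \tfrac{1}{4}r^{2} - \tfrac{22}{5}p ≠ 0; add k_3 = -\tfrac{5}{4}qr^{2} - \tfrac{8}{3}pq + \tfrac{8}{3}pr - \tfrac{1}{4}r^{2} - \tfrac{22}{5}p to the basis.

The other S-polynomials (S(h_1,k_3), S(h_2,k_3)) all reduce to 0 modulo the current basis, so we have a Gröbner basis.
Inter-reduce: drop elements whose leading term is divisible by another's, tail-reduce, and make monic.
Reduced Gröbner basis: {pr^{2} - \tfrac{8}{3}q + \tfrac{8}{3}r - \tfrac{22}{5}, qr^{2} + \tfrac{32}{15}pq - \tfrac{32}{15}pr + \tfrac{1}{5}r^{2} + \tfrac{88}{25}p, p^{2} + \tfrac{5}{4}q + \tfrac{1}{4}}.

Since the reduced bases disagree, the two ideals are not the same.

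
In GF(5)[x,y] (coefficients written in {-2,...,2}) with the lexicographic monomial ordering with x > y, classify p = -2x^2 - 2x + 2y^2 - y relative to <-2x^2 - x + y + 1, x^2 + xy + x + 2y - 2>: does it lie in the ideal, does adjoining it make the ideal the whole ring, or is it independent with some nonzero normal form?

First compute the reduced Gröbner basis of I by Buchberger's algorithm.
f_1 = -2x^2 - x + y + 1, LT = x^2.
f_2 = x^2 + xy + x + 2y - 2, LT = x^2.

S(f_1,f_2): lcm = x^2. S = -xy + 2x - 1.
  leading term xy: no divisor's leading term divides it; move -xy to the remainder.
  leading term x: no divisor's leading term divides it; move 2x to the remainder.
  leading term 1: no divisor's leading term divides it; move -1 to the remainder.
  remainder -xy + 2x - 1 ≠ 0; add h_3 = -xy + 2x - 1 to the basis.

S(f_1,h_3): lcm = x^2y. S = 2x^2 - 2xy - x + 2y^2 + 2y.
  leading term x^2: subtract (-1)·f_1 from 2x^2 - 2xy - x + 2y^2 + 2y → -2xy - 2x + 2y^2 - 2y + 1
  leading term xy: subtract (2)·h_3 from -2xy - 2x + 2y^2 - 2y + 1 → -x + 2y^2 - 2y - 2
  leading term x: no divisor's leading term divides it; move -x to the remainder.
  leading term y^2: no divisor's leading term divides it; move 2y^2 to the remainder.
  leading term y: no divisor's leading term divides it; move -2y to the remainder.
  leading term 1: no divisor's leading term divides it; move -2 to the remainder.
  remainder -x + 2y^2 - 2y - 2 ≠ 0; add h_4 = -x + 2y^2 - 2y - 2 to the basis.

S(f_2,h_3): lcm = x^2y. S = 2x^2 + xy^2 + xy - x + 2y^2 - 2y.
  leading term x^2: subtract (-1)·f_1 from 2x^2 + xy^2 + xy - x + 2y^2 - 2y → xy^2 + xy - 2x + 2y^2 - y + 1
  leading term xy^2: subtract (-y)·h_3 from xy^2 + xy - 2x + 2y^2 - y + 1 → -2xy - 2x + 2y^2 - 2y + 1
  leading term xy: subtract (2)·h_3 from -2xy - 2x + 2y^2 - 2y + 1 → -x + 2y^2 - 2y - 2
  leading term x: subtract (1)·h_4 from -x + 2y^2 - 2y - 2 → 0
  remainder 0.

S(f_1,h_4): lcm = x^2. S = 2xy^2 - 2xy + x + 2y + 2.
  leading term xy^2: subtract (-2y)·h_3 from 2xy^2 - 2xy + x + 2y + 2 → 2xy + x + 2
  leading term xy: subtract (-2)·h_3 from 2xy + x + 2 → 0
  remainder 0.

S(f_2,h_4): lcm = x^2. S = 2xy^2 - xy - x + 2y - 2.
  leading term xy^2: subtract (-2y)·h_3 from 2xy^2 - xy - x + 2y - 2 → -2xy - x - 2
  leading term xy: subtract (2)·h_3 from -2xy - x - 2 → 0
  remainder 0.

S(h_3,h_4): lcm = xy. S = -2x + 2y^3 - 2y^2 - 2y + 1.
  leading term x: subtract (2)·h_4 from -2x + 2y^3 - 2y^2 - 2y + 1 → 2y^3 - y^2 + 2y
  leading term y^3: no divisor's leading term divides it; move 2y^3 to the remainder.
  leading term y^2: no divisor's leading term divides it; move -y^2 to the remainder.
  leading term y: no divisor's leading term divides it; move 2y to the remainder.
  remainder 2y^3 - y^2 + 2y ≠ 0; add h_5 = 2y^3 - y^2 + 2y to the basis.

S(f_1,h_5): leading monomials are coprime, so the S-polynomial reduces to 0 (Buchberger's first criterion).
S(f_2,h_5): leading monomials are coprime, so the S-polynomial reduces to 0 (Buchberger's first criterion).
S(h_3,h_5): lcm = xy^3. S = xy^2 - xy + y^2.
  leading term xy^2: subtract (-y)·h_3 from xy^2 - xy + y^2 → xy + y^2 - y
  leading term xy: subtract (-1)·h_3 from xy + y^2 - y → 2x + y^2 - y - 1
  leading term x: subtract (-2)·h_4 from 2x + y^2 - y - 1 → 0
  remainder 0.

S(h_4,h_5): leading monomials are coprime, so the S-polynomial reduces to 0 (Buchberger's first criterion).
Every S-polynomial of the final basis reduces to 0, so we have a Gröbner basis.
Inter-reduce: drop elements whose leading term is divisible by another's, tail-reduce, and make monic.
Reduced Gröbner basis: {x - 2y^2 + 2y + 2, y^3 + 2y^2 + y}.
Label its elements g_1 = x - 2y^2 + 2y + 2, g_2 = y^3 + 2y^2 + y.

Reduce p = -2x^2 - 2x + 2y^2 - y modulo G:
  leading term x^2: subtract (-2x)·g_1 from -2x^2 - 2x + 2y^2 - y → xy^2 - xy + 2x + 2y^2 - y
  leading term xy^2: subtract (y^2)·g_1 from xy^2 - xy + 2x + 2y^2 - y → -xy + 2x + 2y^4 - 2y^3 - y
  leading term xy: subtract (-y)·g_1 from -xy + 2x + 2y^4 - 2y^3 - y → 2x + 2y^4 + y^3 + 2y^2 + y
  leading term x: subtract (2)·g_1 from 2x + 2y^4 + y^3 + 2y^2 + y → 2y^4 + y^3 + y^2 + 2y + 1
  leading term y^4: subtract (2y)·g_2 from 2y^4 + y^3 + y^2 + 2y + 1 → 2y^3 - y^2 + 2y + 1
  leading term y^3: subtract (2)·g_2 from 2y^3 - y^2 + 2y + 1 → 1
  leading term 1: no divisor's leading term divides it; move 1 to the remainder.
  normal form = 1.
The normal form is nonzero, so p ∉ I. Since p minus its normal form lies in I, I + (p) = I + (r) where r = 1; decide whether this ideal is the whole ring.
Here r = 1 is a nonzero constant, hence a unit: 1 ∈ I + (p), the Gröbner basis of I + (p) is {1}, and the enlarged system has no common solution — adjoining p is inconsistent.

Ideal membership is decidable via reduction modulo a Gröbner basis.

Adjoining -2x^2 - 2x + 2y^2 - y makes the ideal the whole ring: the system is inconsistent.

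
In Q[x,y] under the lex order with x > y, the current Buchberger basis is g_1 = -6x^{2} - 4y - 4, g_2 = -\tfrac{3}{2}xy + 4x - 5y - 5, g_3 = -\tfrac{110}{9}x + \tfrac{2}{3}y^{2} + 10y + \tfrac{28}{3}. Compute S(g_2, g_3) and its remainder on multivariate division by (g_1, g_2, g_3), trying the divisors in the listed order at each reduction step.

lcm(LM(g_2), LM(g_3)) = xy.
S = (lcm/LT(g_2))·g_2 − (lcm/LT(g_3))·g_3 = -\tfrac{8}{3}x + \tfrac{3}{55}y^{3} + \tfrac{9}{11}y^{2} + \tfrac{676}{165}y + \tfrac{10}{3}.
Reduce S modulo (g_1, g_2, g_3) in that order:
  leading term x: subtract (\tfrac{12}{55})·g_3 from -\tfrac{8}{3}x + \tfrac{3}{55}y^{3} + \tfrac{9}{11}y^{2} + \tfrac{676}{165}y + \tfrac{10}{3} → \tfrac{3}{55}y^{3} + \tfrac{37}{55}y^{2} + \tfrac{316}{165}y + \tfrac{214}{165}
  leading term y^{3}: no divisor's leading term divides it; move \tfrac{3}{55}y^{3} to the remainder.
  leading term y^{2}: no divisor's leading term divides it; move \tfrac{37}{55}y^{2} to the remainder.
  leading term y: no divisor's leading term divides it; move \tfrac{316}{165}y to the remainder.
  leading term 1: no divisor's leading term divides it; move \tfrac{214}{165} to the remainder.
The remainder \tfrac{3}{55}y^{3} + \tfrac{37}{55}y^{2} + \tfrac{316}{165}y + \tfrac{214}{165} is nonzero, so it would be added as the next basis element.

S(g_2, g_3) = -\tfrac{8}{3}x + \tfrac{3}{55}y^{3} + \tfrac{9}{11}y^{2} + \tfrac{676}{165}y + \tfrac{10}{3}; remainder on division = \tfrac{3}{55}y^{3} + \tfrac{37}{55}y^{2} + \tfrac{316}{165}y + \tfrac{214}{165}.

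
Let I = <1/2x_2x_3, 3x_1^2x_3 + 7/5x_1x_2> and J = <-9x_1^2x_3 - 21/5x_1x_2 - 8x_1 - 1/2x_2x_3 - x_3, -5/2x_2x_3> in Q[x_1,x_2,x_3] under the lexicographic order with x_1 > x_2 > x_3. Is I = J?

Two ideals are equal iff their reduced Gröbner bases coincide (the reduced basis is unique for a fixed ordering).
Buchberger on the first generating set:
f_1 = 1/2x_2x_3, LT = x_2x_3.
f_2 = 3x_1^2x_3 + 7/5x_1x_2, LT = x_1^2x_3.

S(f_1,f_2): lcm = x_1^2x_2x_3. S = -7/15x_1x_2^2.
  leading term x_1x_2^2: no divisor's leading term divides it; move -7/15x_1x_2^2 to the remainder.
  remainder -7/15x_1x_2^2 ≠ 0; add g_3 = -7/15x_1x_2^2 to the basis.

S(f_1,g_3): lcm = x_1x_2^2x_3. S = 0.
  remainder 0.

S(f_2,g_3): lcm = x_1^2x_2^2x_3. S = 7/15x_1x_2^3.
  leading term x_1x_2^3: subtract (-x_2)·g_3 from 7/15x_1x_2^3 → 0
  remainder 0.

Every S-polynomial of the final basis reduces to 0, so we have a Gröbner basis.
Inter-reduce: drop elements whose leading term is divisible by another's, tail-reduce, and make monic.
Reduced Gröbner basis: {x_1^2x_3 + 7/15x_1x_2, x_1x_2^2, x_2x_3}.

Buchberger on the second generating set:
h_1 = -9x_1^2x_3 - 21/5x_1x_2 - 8x_1 - 1/2x_2x_3 - x_3, LT = x_1^2x_3.
h_2 = -5/2x_2x_3, LT = x_2x_3.

S(h_1,h_2): lcm = x_1^2x_2x_3. S = 7/15x_1x_2^2 + 8/9x_1x_2 + 1/18x_2^2x_3 + 1/9x_2x_3.
  leading term x_1x_2^2: no divisor's leading term divides it; move 7/15x_1x_2^2 to the remainder.
  leading term x_1x_2: no divisor's leading term divides it; move 8/9x_1x_2 to the remainder.
  leading term x_2^2x_3: subtract (-1/45x_2)·h_2 from 1/18x_2^2x_3 + 1/9x_2x_3 → 1/9x_2x_3
  leading term x_2x_3: subtract (-2/45)·h_2 from 1/9x_2x_3 → 0
  remainder 7/15x_1x_2^2 + 8/9x_1x_2 ≠ 0; add k_3 = 7/15x_1x_2^2 + 8/9x_1x_2 to the basis.

S(h_1,k_3): lcm = x_1^2x_2^2x_3. S = -40/21x_1^2x_2x_3 + 7/15x_1x_2^3 + 8/9x_1x_2^2 + 1/18x_2^3x_3 + 1/9x_2^2x_3.
  leading term x_1^2x_2x_3: subtract (40/189x_2)·h_1 from -40/21x_1^2x_2x_3 + 7/15x_1x_2^3 + 8/9x_1x_2^2 + 1/18x_2^3x_3 + 1/9x_2^2x_3 → 7/15x_1x_2^3 + 16/9x_1x_2^2 + 320/189x_1x_2 + 1/18x_2^3x_3 + 41/189x_2^2x_3 + 40/189x_2x_3
  leading term x_1x_2^3: subtract (x_2)·k_3 from 7/15x_1x_2^3 + 16/9x_1x_2^2 + 320/189x_1x_2 + 1/18x_2^3x_3 + 41/189x_2^2x_3 + 40/189x_2x_3 → 8/9x_1x_2^2 + 320/189x_1x_2 + 1/18x_2^3x_3 + 41/189x_2^2x_3 + 40/189x_2x_3
  leading term x_1x_2^2: subtract (40/21)·k_3 from 8/9x_1x_2^2 + 320/189x_1x_2 + 1/18x_2^3x_3 + 41/189x_2^2x_3 + 40/189x_2x_3 → 1/18x_2^3x_3 + 41/189x_2^2x_3 + 40/189x_2x_3
  leading term x_2^3x_3: subtract (-1/45x_2^2)·h_2 from 1/18x_2^3x_3 + 41/189x_2^2x_3 + 40/189x_2x_3 → 41/189x_2^2x_3 + 40/189x_2x_3
  leading term x_2^2x_3: subtract (-82/945x_2)·h_2 from 41/189x_2^2x_3 + 40/189x_2x_3 → 40/189x_2x_3
  leading term x_2x_3: subtract (-16/189)·h_2 from 40/189x_2x_3 → 0
  remainder 0.

S(h_2,k_3): lcm = x_1x_2^2x_3. S = -40/21x_1x_2x_3.
  leading term x_1x_2x_3: subtract (16/21x_1)·h_2 from -40/21x_1x_2x_3 → 0
  remainder 0.

Every S-polynomial of the final basis reduces to 0, so we have a Gröbner basis.
Inter-reduce: drop elements whose leading term is divisible by another's, tail-reduce, and make monic.
Reduced Gröbner basis: {x_1^2x_3 + 7/15x_1x_2 + 8/9x_1 + 1/9x_3, x_1x_2^2 + 40/21x_1x_2, x_2x_3}.

These differ, so the ideals are not equal.
The same test decides containment: I ⊆ J iff every generator of I reduces to 0 modulo a Gröbner basis of J.

No, the ideals differ.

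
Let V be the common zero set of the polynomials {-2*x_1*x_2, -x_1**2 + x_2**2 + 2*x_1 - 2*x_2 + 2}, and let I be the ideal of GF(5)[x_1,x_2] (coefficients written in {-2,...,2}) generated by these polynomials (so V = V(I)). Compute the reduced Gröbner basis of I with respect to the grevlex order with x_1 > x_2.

G = {x_2**3 - 2*x_2**2 + 2*x_2, x_1**2 - x_2**2 - 2*x_1 + 2*x_2 - 2, x_1*x_2}

f_1 = -2*x_1*x_2, LT = x_1*x_2.
f_2 = -x_1**2 + x_2**2 + 2*x_1 - 2*x_2 + 2, LT = x_1**2.

S(f_1,f_2): lcm = x_1**2*x_2. S = x_2**3 + 2*x_1*x_2 - 2*x_2**2 + 2*x_2.
  leading term x_2**3: no divisor's leading term divides it; move x_2**3 to the remainder.
  leading term x_1*x_2: subtract (-1)·f_1 from 2*x_1*x_2 - 2*x_2**2 + 2*x_2 → -2*x_2**2 + 2*x_2
  leading term x_2**2: no divisor's leading term divides it; move -2*x_2**2 to the remainder.
  leading term x_2: no divisor's leading term divides it; move 2*x_2 to the remainder.
  remainder x_2**3 - 2*x_2**2 + 2*x_2 ≠ 0; add g_3 = x_2**3 - 2*x_2**2 + 2*x_2 to the basis.

The other S-polynomials (S(f_1,g_3), S(f_2,g_3)) all reduce to 0 modulo the current basis, so we have a Gröbner basis.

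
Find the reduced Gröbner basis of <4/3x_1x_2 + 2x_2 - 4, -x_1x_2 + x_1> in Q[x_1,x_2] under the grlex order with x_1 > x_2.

f_1 = 4/3x_1x_2 + 2x_2 - 4, LT = x_1x_2.
f_2 = -x_1x_2 + x_1, LT = x_1x_2.

S(f_1,f_2): lcm = x_1x_2. S = x_1 + 3/2x_2 - 3.
  leading term x_1: no divisor's leading term divides it; move x_1 to the remainder.
  leading term x_2: no divisor's leading term divides it; move 3/2x_2 to the remainder.
  leading term 1: no divisor's leading term divides it; move -3 to the remainder.
  remainder x_1 + 3/2x_2 - 3 ≠ 0; add g_3 = x_1 + 3/2x_2 - 3 to the basis.

S(f_1,g_3): lcm = x_1x_2. S = -3/2x_2^2 + 9/2x_2 - 3.
  leading term x_2^2: no divisor's leading term divides it; move -3/2x_2^2 to the remainder.
  leading term x_2: no divisor's leading term divides it; move 9/2x_2 to the remainder.
  leading term 1: no divisor's leading term divides it; move -3 to the remainder.
  remainder -3/2x_2^2 + 9/2x_2 - 3 ≠ 0; add g_4 = -3/2x_2^2 + 9/2x_2 - 3 to the basis.

The other S-polynomials (S(f_2,g_3), S(f_1,g_4), S(f_2,g_4), S(g_3,g_4)) all reduce to 0 modulo the current basis, so we have a Gröbner basis.
Inter-reduce: drop elements whose leading term is divisible by another's, tail-reduce, and make monic.

G = {x_2^2 - 3x_2 + 2, x_1 + 3/2x_2 - 3}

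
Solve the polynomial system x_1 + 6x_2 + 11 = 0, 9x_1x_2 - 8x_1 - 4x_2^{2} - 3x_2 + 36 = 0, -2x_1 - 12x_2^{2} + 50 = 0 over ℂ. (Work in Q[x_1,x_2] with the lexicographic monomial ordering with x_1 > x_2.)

{(1, -2)}

Compute a lex Gröbner basis by Buchberger's algorithm.
f_1 = x_1 + 6x_2 + 11, LT = x_1.
f_2 = 9x_1x_2 - 8x_1 - 4x_2^{2} - 3x_2 + 36, LT = x_1x_2.
f_3 = -2x_1 - 12x_2^{2} + 50, LT = x_1.

S(f_1,f_2): lcm = x_1x_2. S = \tfrac{8}{9}x_1 + \tfrac{58}{9}x_2^{2} + \tfrac{34}{3}x_2 - 4.
  leading term x_1: subtract (\tfrac{8}{9})·f_1 from \tfrac{8}{9}x_1 + \tfrac{58}{9}x_2^{2} + \tfrac{34}{3}x_2 - 4 → \tfrac{58}{9}x_2^{2} + 6x_2 - \tfrac{124}{9}
  leading term x_2^{2}: no divisor's leading term divides it; move \tfrac{58}{9}x_2^{2} to the remainder.
  leading term x_2: no divisor's leading term divides it; move 6x_2 to the remainder.
  leading term 1: no divisor's leading term divides it; move -\tfrac{124}{9} to the remainder.
  remainder \tfrac{58}{9}x_2^{2} + 6x_2 - \tfrac{124}{9} ≠ 0; add h_4 = \tfrac{58}{9}x_2^{2} + 6x_2 - \tfrac{124}{9} to the basis.

S(f_1,f_3): lcm = x_1. S = -6x_2^{2} + 6x_2 + 36.
  leading term x_2^{2}: subtract (-\tfrac{27}{29})·h_4 from -6x_2^{2} + 6x_2 + 36 → \tfrac{336}{29}x_2 + \tfrac{672}{29}
  leading term x_2: no divisor's leading term divides it; move \tfrac{336}{29}x_2 to the remainder.
  leading term 1: no divisor's leading term divides it; move \tfrac{672}{29} to the remainder.
  remainder \tfrac{336}{29}x_2 + \tfrac{672}{29} ≠ 0; add h_5 = \tfrac{336}{29}x_2 + \tfrac{672}{29} to the basis.

The other S-polynomials (S(f_2,f_3), S(f_1,h_4), S(f_2,h_4), S(f_3,h_4), S(f_1,h_5), S(f_2,h_5), S(f_3,h_5), S(h_4,h_5)) all reduce to 0 modulo the current basis, so we have a Gröbner basis.
Inter-reduce: drop elements whose leading term is divisible by another's, tail-reduce, and make monic.
Reduced Gröbner basis: {x_1 - 1, x_2 + 2}.

The lex basis is triangular: the last element involves only x_2. Solving x_2 + 2 = 0 gives x_2 ∈ {-2}; substituting each value into the earlier elements determines the remaining variables.
  x_2 = -2: the earlier basis element becomes x_1 - 1 = 0, giving x_1 = 1 — point (1, -2).
Substituting each solution back into the original system confirms all equations vanish.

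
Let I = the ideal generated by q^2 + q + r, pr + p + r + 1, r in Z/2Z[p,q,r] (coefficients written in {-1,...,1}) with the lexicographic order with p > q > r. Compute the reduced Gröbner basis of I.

G = {p + 1, q^2 + q, r}

The reduced Gröbner basis is the canonical form of the ideal for this ordering.

f_1 = q^2 + q + r, LT = q^2.
f_2 = pr + p + r + 1, LT = pr.
f_3 = r, LT = r.

S(f_2,f_3): lcm = pr. S = p + r + 1.
  leading term p: no divisor's leading term divides it; move p to the remainder.
  leading term r: subtract (1)·f_3 from r + 1 → 1
  leading term 1: no divisor's leading term divides it; move 1 to the remainder.
  remainder p + 1 ≠ 0; add g_4 = p + 1 to the basis.

The other S-polynomials (S(f_1,f_2), S(f_1,f_3), S(f_1,g_4), S(f_2,g_4), S(f_3,g_4)) all reduce to 0 modulo the current basis, so we have a Gröbner basis.
Inter-reduce: drop elements whose leading term is divisible by another's, tail-reduce, and make monic.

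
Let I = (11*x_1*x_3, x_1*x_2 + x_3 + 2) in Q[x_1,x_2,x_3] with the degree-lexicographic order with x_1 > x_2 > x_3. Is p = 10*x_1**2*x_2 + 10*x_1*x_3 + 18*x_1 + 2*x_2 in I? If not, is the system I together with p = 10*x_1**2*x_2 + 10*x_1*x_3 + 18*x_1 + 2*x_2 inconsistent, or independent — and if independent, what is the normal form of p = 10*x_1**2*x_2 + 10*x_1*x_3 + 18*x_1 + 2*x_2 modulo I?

10*x_1**2*x_2 + 10*x_1*x_3 + 18*x_1 + 2*x_2 is independent of I; its normal form modulo I is -2*x_1 + 2*x_2.

First compute the reduced Gröbner basis of I by Buchberger's algorithm.
f_1 = 11*x_1*x_3, LT = x_1*x_3.
f_2 = x_1*x_2 + x_3 + 2, LT = x_1*x_2.

S(f_1,f_2): lcm = x_1*x_2*x_3. S = -x_3**2 - 2*x_3.
  leading term x_3**2: no divisor's leading term divides it; move -x_3**2 to the remainder.
  leading term x_3: no divisor's leading term divides it; move -2*x_3 to the remainder.
  remainder -x_3**2 - 2*x_3 ≠ 0; add h_3 = -x_3**2 - 2*x_3 to the basis.

S(f_1,h_3): lcm = x_1*x_3**2. S = -2*x_1*x_3.
  leading term x_1*x_3: subtract (-2/11)·f_1 from -2*x_1*x_3 → 0
  remainder 0.

S(f_2,h_3): leading monomials are coprime, so the S-polynomial reduces to 0 (Buchberger's first criterion).
Every S-polynomial of the final basis reduces to 0, so we have a Gröbner basis.
Inter-reduce: drop elements whose leading term is divisible by another's, tail-reduce, and make monic.
Reduced Gröbner basis: {x_1*x_2 + x_3 + 2, x_1*x_3, x_3**2 + 2*x_3}.
Label its elements g_1 = x_1*x_2 + x_3 + 2, g_2 = x_1*x_3, g_3 = x_3**2 + 2*x_3.

Reduce p = 10*x_1**2*x_2 + 10*x_1*x_3 + 18*x_1 + 2*x_2 modulo G:
  leading term x_1**2*x_2: subtract (10*x_1)·g_1 from 10*x_1**2*x_2 + 10*x_1*x_3 + 18*x_1 + 2*x_2 → -2*x_1 + 2*x_2
  leading term x_1: no divisor's leading term divides it; move -2*x_1 to the remainder.
  leading term x_2: no divisor's leading term divides it; move 2*x_2 to the remainder.
  normal form = -2*x_1 + 2*x_2.
The normal form is nonzero, so p ∉ I. Since p minus its normal form lies in I, I + (p) = I + (r) where r = -2*x_1 + 2*x_2; decide whether this ideal is the whole ring.
Run Buchberger on G together with r (pairs among the g_i already reduce to 0 since G is a Gröbner basis):
g_1 = x_1*x_2 + x_3 + 2, LT = x_1*x_2.
g_2 = x_1*x_3, LT = x_1*x_3.
g_3 = x_3**2 + 2*x_3, LT = x_3**2.
r = -2*x_1 + 2*x_2, LT = x_1.

S(g_1,g_2): lcm = x_1*x_2*x_3. S = x_3**2 + 2*x_3.
  leading term x_3**2: subtract (1)·g_3 from x_3**2 + 2*x_3 → 0
  remainder 0.

S(g_1,g_3): leading monomials are coprime, so the S-polynomial reduces to 0 (Buchberger's first criterion).
S(g_1,r): lcm = x_1*x_2. S = x_2**2 + x_3 + 2.
  leading term x_2**2: no divisor's leading term divides it; move x_2**2 to the remainder.
  leading term x_3: no divisor's leading term divides it; move x_3 to the remainder.
  leading term 1: no divisor's leading term divides it; move 2 to the remainder.
  remainder x_2**2 + x_3 + 2 ≠ 0; add m_5 = x_2**2 + x_3 + 2 to the basis.

S(g_2,g_3): lcm = x_1*x_3**2. S = -2*x_1*x_3.
  leading term x_1*x_3: subtract (-2)·g_2 from -2*x_1*x_3 → 0
  remainder 0.

S(g_2,r): lcm = x_1*x_3. S = x_2*x_3.
  leading term x_2*x_3: no divisor's leading term divides it; move x_2*x_3 to the remainder.
  remainder x_2*x_3 ≠ 0; add m_6 = x_2*x_3 to the basis.

S(g_3,r): leading monomials are coprime, so the S-polynomial reduces to 0 (Buchberger's first criterion).
S(g_1,m_5): lcm = x_1*x_2**2. S = -x_1*x_3 + x_2*x_3 - 2*x_1 + 2*x_2.
  leading term x_1*x_3: subtract (-1)·g_2 from -x_1*x_3 + x_2*x_3 - 2*x_1 + 2*x_2 → x_2*x_3 - 2*x_1 + 2*x_2
  leading term x_2*x_3: subtract (1)·m_6 from x_2*x_3 - 2*x_1 + 2*x_2 → -2*x_1 + 2*x_2
  leading term x_1: subtract (1)·r from -2*x_1 + 2*x_2 → 0
  remainder 0.

S(g_2,m_5): leading monomials are coprime, so the S-polynomial reduces to 0 (Buchberger's first criterion).
S(g_3,m_5): leading monomials are coprime, so the S-polynomial reduces to 0 (Buchberger's first criterion).
S(r,m_5): leading monomials are coprime, so the S-polynomial reduces to 0 (Buchberger's first criterion).
S(g_1,m_6): lcm = x_1*x_2*x_3. S = x_3**2 + 2*x_3.
  leading term x_3**2: subtract (1)·g_3 from x_3**2 + 2*x_3 → 0
  remainder 0.

S(g_2,m_6): lcm = x_1*x_2*x_3. S = 0.
  remainder 0.

S(g_3,m_6): lcm = x_2*x_3**2. S = 2*x_2*x_3.
  leading term x_2*x_3: subtract (2)·m_6 from 2*x_2*x_3 → 0
  remainder 0.

S(r,m_6): leading monomials are coprime, so the S-polynomial reduces to 0 (Buchberger's first criterion).
S(m_5,m_6): lcm = x_2**2*x_3. S = x_3**2 + 2*x_3.
  leading term x_3**2: subtract (1)·g_3 from x_3**2 + 2*x_3 → 0
  remainder 0.

Every S-polynomial of the final basis reduces to 0, so we have a Gröbner basis.
Inter-reduce: drop elements whose leading term is divisible by another's, tail-reduce, and make monic.
Reduced Gröbner basis: {x_2**2 + x_3 + 2, x_2*x_3, x_3**2 + 2*x_3, x_1 - x_2}.
The reduced Gröbner basis of I + (p) is {x_2**2 + x_3 + 2, x_2*x_3, x_3**2 + 2*x_3, x_1 - x_2} ≠ {1}, a proper ideal, so the enlarged system stays consistent: p is independent of I, with normal form -2*x_1 + 2*x_2.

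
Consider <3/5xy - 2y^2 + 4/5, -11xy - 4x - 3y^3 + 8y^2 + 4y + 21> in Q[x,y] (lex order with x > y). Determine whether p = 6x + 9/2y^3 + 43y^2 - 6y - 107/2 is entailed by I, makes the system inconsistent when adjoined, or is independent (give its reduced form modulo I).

6x + 9/2y^3 + 43y^2 - 6y - 107/2 lies in I (it reduces to 0).

First compute the reduced Gröbner basis of I by Buchberger's algorithm.
f_1 = 3/5xy - 2y^2 + 4/5, LT = xy.
f_2 = -11xy - 4x - 3y^3 + 8y^2 + 4y + 21, LT = xy.

S(f_1,f_2): lcm = xy. S = -4/11x - 3/11y^3 - 86/33y^2 + 4/11y + 107/33.
  leading term x: no divisor's leading term divides it; move -4/11x to the remainder.
  leading term y^3: no divisor's leading term divides it; move -3/11y^3 to the remainder.
  leading term y^2: no divisor's leading term divides it; move -86/33y^2 to the remainder.
  leading term y: no divisor's leading term divides it; move 4/11y to the remainder.
  leading term 1: no divisor's leading term divides it; move 107/33 to the remainder.
  remainder -4/11x - 3/11y^3 - 86/33y^2 + 4/11y + 107/33 ≠ 0; add h_3 = -4/11x - 3/11y^3 - 86/33y^2 + 4/11y + 107/33 to the basis.

S(f_1,h_3): lcm = xy. S = -3/4y^4 - 43/6y^3 - 7/3y^2 + 107/12y + 4/3.
  leading term y^4: no divisor's leading term divides it; move -3/4y^4 to the remainder.
  leading term y^3: no divisor's leading term divides it; move -43/6y^3 to the remainder.
  leading term y^2: no divisor's leading term divides it; move -7/3y^2 to the remainder.
  leading term y: no divisor's leading term divides it; move 107/12y to the remainder.
  leading term 1: no divisor's leading term divides it; move 4/3 to the remainder.
  remainder -3/4y^4 - 43/6y^3 - 7/3y^2 + 107/12y + 4/3 ≠ 0; add h_4 = -3/4y^4 - 43/6y^3 - 7/3y^2 + 107/12y + 4/3 to the basis.

The other S-polynomials (S(f_2,h_3), S(f_1,h_4), S(f_2,h_4), S(h_3,h_4)) all reduce to 0 modulo the current basis, so we have a Gröbner basis.
Inter-reduce: drop elements whose leading term is divisible by another's, tail-reduce, and make monic.
Reduced Gröbner basis: {x + 3/4y^3 + 43/6y^2 - y - 107/12, y^4 + 86/9y^3 + 28/9y^2 - 107/9y - 16/9}.
Label its elements g_1 = x + 3/4y^3 + 43/6y^2 - y - 107/12, g_2 = y^4 + 86/9y^3 + 28/9y^2 - 107/9y - 16/9.

Reduce p = 6x + 9/2y^3 + 43y^2 - 6y - 107/2 modulo G:
  leading term x: subtract (6)·g_1 from 6x + 9/2y^3 + 43y^2 - 6y - 107/2 → 0
  normal form = 0.
Since the normal form is 0, p ∈ I.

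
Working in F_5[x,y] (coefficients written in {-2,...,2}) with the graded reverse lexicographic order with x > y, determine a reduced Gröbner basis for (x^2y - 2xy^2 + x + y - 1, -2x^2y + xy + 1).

f_1 = x^2y - 2xy^2 + x + y - 1, LT = x^2y.
f_2 = -2x^2y + xy + 1, LT = x^2y.

S(f_1,f_2): lcm = x^2y. S = -2xy^2 - 2xy + x + y + 2.
  reduce S modulo (f_1, f_2):
  remainder -2xy^2 - 2xy + x + y + 2 ≠ 0; add g_3 = -2xy^2 - 2xy + x + y + 2 to the basis.

S(f_1,g_3): lcm = x^2y^2. S = -2xy^3 - x^2y - 2x^2 - xy + y^2 + x - y.
  reduce S modulo (f_1, f_2, g_3):
  remainder -2x^2 - 2xy + 2x - 2y - 1 ≠ 0; add g_4 = -2x^2 - 2xy + 2x - 2y - 1 to the basis.

S(f_1,g_4): lcm = x^2y. S = 2xy^2 + xy - y^2 + x - 2y - 1.
  reduce S modulo (f_1, f_2, g_3, g_4):
  remainder -xy - y^2 + 2x - y + 1 ≠ 0; add g_5 = -xy - y^2 + 2x - y + 1 to the basis.

S(g_3,g_4): lcm = x^2y^2. S = -xy^3 + x^2y + xy^2 - y^3 + 2x^2 + 2xy + 2y^2 - x.
  reduce S modulo (f_1, f_2, g_3, g_4, g_5):
  remainder -y^3 + y^2 - 2x + 2 ≠ 0; add g_6 = -y^3 + y^2 - 2x + 2 to the basis.

The other S-polynomials (S(f_2,g_3), S(f_2,g_4), S(f_1,g_5), S(f_2,g_5), S(g_3,g_5), S(g_4,g_5), S(f_1,g_6), S(f_2,g_6), S(g_3,g_6), S(g_4,g_6), S(g_5,g_6)) all reduce to 0 modulo the current basis, so we have a Gröbner basis.
Inter-reduce: drop elements whose leading term is divisible by another's, tail-reduce, and make monic.

G = {y^3 - y^2 + 2x - 2, x^2 - y^2 + x - 1, xy + y^2 - 2x + y - 1}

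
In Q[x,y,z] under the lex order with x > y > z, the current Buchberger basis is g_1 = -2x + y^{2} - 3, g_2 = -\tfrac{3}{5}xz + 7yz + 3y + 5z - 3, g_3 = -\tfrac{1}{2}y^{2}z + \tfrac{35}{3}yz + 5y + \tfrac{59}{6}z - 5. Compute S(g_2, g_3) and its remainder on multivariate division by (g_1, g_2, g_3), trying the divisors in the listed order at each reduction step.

lcm(LM(g_2), LM(g_3)) = xy^{2}z.
S = (lcm/LT(g_2))·g_2 − (lcm/LT(g_3))·g_3 = \tfrac{70}{3}xyz + 10xy + \tfrac{59}{3}xz - 10x - \tfrac{35}{3}y^{3}z - 5y^{3} - \tfrac{25}{3}y^{2}z + 5y^{2}.
Reduce S modulo (g_1, g_2, g_3) in that order:
  leading term xyz: subtract (-\tfrac{35}{3}yz)·g_1 from \tfrac{70}{3}xyz + 10xy + \tfrac{59}{3}xz - 10x - \tfrac{35}{3}y^{3}z - 5y^{3} - \tfrac{25}{3}y^{2}z + 5y^{2} → 10xy + \tfrac{59}{3}xz - 10x - 5y^{3} - \tfrac{25}{3}y^{2}z + 5y^{2} - 35yz
  leading term xy: subtract (-5y)·g_1 from 10xy + \tfrac{59}{3}xz - 10x - 5y^{3} - \tfrac{25}{3}y^{2}z + 5y^{2} - 35yz → \tfrac{59}{3}xz - 10x - \tfrac{25}{3}y^{2}z + 5y^{2} - 35yz - 15y
  leading term xz: subtract (-\tfrac{59}{6}z)·g_1 from \tfrac{59}{3}xz - 10x - \tfrac{25}{3}y^{2}z + 5y^{2} - 35yz - 15y → -10x + \tfrac{3}{2}y^{2}z + 5y^{2} - 35yz - 15y - \tfrac{59}{2}z
  leading term x: subtract (5)·g_1 from -10x + \tfrac{3}{2}y^{2}z + 5y^{2} - 35yz - 15y - \tfrac{59}{2}z → \tfrac{3}{2}y^{2}z - 35yz - 15y - \tfrac{59}{2}z + 15
  leading term y^{2}z: subtract (-3)·g_3 from \tfrac{3}{2}y^{2}z - 35yz - 15y - \tfrac{59}{2}z + 15 → 0
The remainder is 0, so this S-polynomial contributes no new basis element.
This is the inner loop of Buchberger's algorithm — each nonzero remainder becomes a new basis element.

S(g_2, g_3) = \tfrac{70}{3}xyz + 10xy + \tfrac{59}{3}xz - 10x - \tfrac{35}{3}y^{3}z - 5y^{3} - \tfrac{25}{3}y^{2}z + 5y^{2}; remainder on division = 0.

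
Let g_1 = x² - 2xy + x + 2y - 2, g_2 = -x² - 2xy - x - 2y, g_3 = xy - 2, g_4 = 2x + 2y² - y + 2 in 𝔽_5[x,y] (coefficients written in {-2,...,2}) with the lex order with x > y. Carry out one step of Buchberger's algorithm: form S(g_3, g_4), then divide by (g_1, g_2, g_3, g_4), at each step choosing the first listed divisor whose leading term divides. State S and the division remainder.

lcm(LM(g_3), LM(g_4)) = xy.
S = (lcm/LT(g_3))·g_3 − (lcm/LT(g_4))·g_4 = -y³ - 2y² - y - 2.
Reduce S modulo (g_1, g_2, g_3, g_4) in that order:
  leading term y³: no divisor's leading term divides it; move -y³ to the remainder.
  leading term y²: no divisor's leading term divides it; move -2y² to the remainder.
  leading term y: no divisor's leading term divides it; move -y to the remainder.
  leading term 1: no divisor's leading term divides it; move -2 to the remainder.
The remainder -y³ - 2y² - y - 2 is nonzero, so it would be added as the next basis element.
An S-polynomial is built so that the two leading terms cancel; whether anything survives reduction is exactly the Gröbner-basis criterion.

S(g_3, g_4) = -y³ - 2y² - y - 2; remainder on division = -y³ - 2y² - y - 2.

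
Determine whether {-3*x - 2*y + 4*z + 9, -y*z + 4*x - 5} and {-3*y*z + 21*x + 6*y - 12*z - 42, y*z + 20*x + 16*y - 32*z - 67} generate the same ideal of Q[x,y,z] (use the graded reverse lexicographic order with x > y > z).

Yes, the ideals are equal.

Two ideals are equal iff their reduced Gröbner bases coincide (the reduced basis is unique for a fixed ordering).
Buchberger on the first generating set:
f_1 = -3*x - 2*y + 4*z + 9, LT = x.
f_2 = -y*z + 4*x - 5, LT = y*z.

S(f_1,f_2): leading monomials are coprime, so the S-polynomial reduces to 0 (Buchberger's first criterion).
Every S-polynomial of the final basis reduces to 0, so we have a Gröbner basis.
Inter-reduce: drop elements whose leading term is divisible by another's, tail-reduce, and make monic.
Reduced Gröbner basis: {y*z + 8/3*y - 16/3*z - 7, x + 2/3*y - 4/3*z - 3}.

Buchberger on the second generating set:
h_1 = -3*y*z + 21*x + 6*y - 12*z - 42, LT = y*z.
h_2 = y*z + 20*x + 16*y - 32*z - 67, LT = y*z.

S(h_1,h_2): lcm = y*z. S = -27*x - 18*y + 36*z + 81.
  leading term x: no divisor's leading term divides it; move -27*x to the remainder.
  leading term y: no divisor's leading term divides it; move -18*y to the remainder.
  leading term z: no divisor's leading term divides it; move 36*z to the remainder.
  leading term 1: no divisor's leading term divides it; move 81 to the remainder.
  remainder -27*x - 18*y + 36*z + 81 ≠ 0; add k_3 = -27*x - 18*y + 36*z + 81 to the basis.

S(h_1,k_3): leading monomials are coprime, so the S-polynomial reduces to 0 (Buchberger's first criterion).
S(h_2,k_3): leading monomials are coprime, so the S-polynomial reduces to 0 (Buchberger's first criterion).
Every S-polynomial of the final basis reduces to 0, so we have a Gröbner basis.
Inter-reduce: drop elements whose leading term is divisible by another's, tail-reduce, and make monic.
Reduced Gröbner basis: {y*z + 8/3*y - 16/3*z - 7, x + 2/3*y - 4/3*z - 3}.

The two bases agree; hence the ideals are identical.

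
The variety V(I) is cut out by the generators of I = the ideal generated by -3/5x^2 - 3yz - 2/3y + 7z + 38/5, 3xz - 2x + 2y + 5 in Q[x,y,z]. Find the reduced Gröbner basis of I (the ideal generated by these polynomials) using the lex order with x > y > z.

G = {x^2 + 5yz + 10/9y - 35/3z - 38/3, xy + 5/2x - 15/2yz^2 + 10/3yz + 10/9y + 35/2z^2 + 22/3z - 38/3, xz - 2/3x + 2/3y + 5/3, y^2 + 45/4yz^3 - 25/2yz^2 + 5/3yz + 55/9y - 105/4z^3 + 13/2z^2 + 79/3z - 77/12}

The reduced Gröbner basis is the canonical form of the ideal for this ordering.

f_1 = -3/5x^2 - 3yz - 2/3y + 7z + 38/5, LT = x^2.
f_2 = 3xz - 2x + 2y + 5, LT = xz.

S(f_1,f_2): lcm = x^2z. S = 2/3x^2 - 2/3xy - 5/3x + 5yz^2 + 10/9yz - 35/3z^2 - 38/3z.
  reduce S modulo (f_1, f_2):
  remainder -2/3xy - 5/3x + 5yz^2 - 20/9yz - 20/27y - 35/3z^2 - 44/9z + 76/9 ≠ 0; add g_3 = -2/3xy - 5/3x + 5yz^2 - 20/9yz - 20/27y - 35/3z^2 - 44/9z + 76/9 to the basis.

S(f_2,g_3): lcm = xyz. S = -2/3xy - 5/2xz + 2/3y^2 + 15/2yz^3 - 10/3yz^2 - 10/9yz + 5/3y - 35/2z^3 - 22/3z^2 + 38/3z.
  reduce S modulo (f_1, f_2, g_3):
  remainder 2/3y^2 + 15/2yz^3 - 25/3yz^2 + 10/9yz + 110/27y - 35/2z^3 + 13/3z^2 + 158/9z - 77/18 ≠ 0; add g_4 = 2/3y^2 + 15/2yz^3 - 25/3yz^2 + 10/9yz + 110/27y - 35/2z^3 + 13/3z^2 + 158/9z - 77/18 to the basis.

The other S-polynomials (S(f_1,g_3), S(f_1,g_4), S(f_2,g_4), S(g_3,g_4)) all reduce to 0 modulo the current basis, so we have a Gröbner basis.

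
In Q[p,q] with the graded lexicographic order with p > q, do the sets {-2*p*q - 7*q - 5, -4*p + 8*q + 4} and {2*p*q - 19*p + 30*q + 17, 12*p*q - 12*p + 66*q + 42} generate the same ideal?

Since reduced Gröbner bases are canonical representatives of ideals under a given ordering, it suffices to compute and compare them.
Buchberger on the first generating set:
f_1 = -2*p*q - 7*q - 5, LT = p*q.
f_2 = -4*p + 8*q + 4, LT = p.

S(f_1,f_2): lcm = p*q. S = 2*q**2 + 9/2*q + 5/2.
  leading term q**2: no divisor's leading term divides it; move 2*q**2 to the remainder.
  leading term q: no divisor's leading term divides it; move 9/2*q to the remainder.
  leading term 1: no divisor's leading term divides it; move 5/2 to the remainder.
  remainder 2*q**2 + 9/2*q + 5/2 ≠ 0; add g_3 = 2*q**2 + 9/2*q + 5/2 to the basis.

The other S-polynomials (S(f_1,g_3), S(f_2,g_3)) all reduce to 0 modulo the current basis, so we have a Gröbner basis.
Inter-reduce: drop elements whose leading term is divisible by another's, tail-reduce, and make monic.
Reduced Gröbner basis: {q**2 + 9/4*q + 5/4, p - 2*q - 1}.

Buchberger on the second generating set:
h_1 = 2*p*q - 19*p + 30*q + 17, LT = p*q.
h_2 = 12*p*q - 12*p + 66*q + 42, LT = p*q.

S(h_1,h_2): lcm = p*q. S = -17/2*p + 19/2*q + 5.
  leading term p: no divisor's leading term divides it; move -17/2*p to the remainder.
  leading term q: no divisor's leading term divides it; move 19/2*q to the remainder.
  leading term 1: no divisor's leading term divides it; move 5 to the remainder.
  remainder -17/2*p + 19/2*q + 5 ≠ 0; add k_3 = -17/2*p + 19/2*q + 5 to the basis.

S(h_1,k_3): lcm = p*q. S = 19/17*q**2 - 19/2*p + 265/17*q + 17/2.
  leading term q**2: no divisor's leading term divides it; move 19/17*q**2 to the remainder.
  leading term p: subtract (19/17)·k_3 from -19/2*p + 265/17*q + 17/2 → 169/34*q + 99/34
  leading term q: no divisor's leading term divides it; move 169/34*q to the remainder.
  leading term 1: no divisor's leading term divides it; move 99/34 to the remainder.
  remainder 19/17*q**2 + 169/34*q + 99/34 ≠ 0; add k_4 = 19/17*q**2 + 169/34*q + 99/34 to the basis.

The other S-polynomials (S(h_2,k_3), S(h_1,k_4), S(h_2,k_4), S(k_3,k_4)) all reduce to 0 modulo the current basis, so we have a Gröbner basis.
Inter-reduce: drop elements whose leading term is divisible by another's, tail-reduce, and make monic.
Reduced Gröbner basis: {q**2 + 169/38*q + 99/38, p - 19/17*q - 10/17}.

Since the reduced bases disagree, the two ideals are not the same.

No, the ideals differ.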